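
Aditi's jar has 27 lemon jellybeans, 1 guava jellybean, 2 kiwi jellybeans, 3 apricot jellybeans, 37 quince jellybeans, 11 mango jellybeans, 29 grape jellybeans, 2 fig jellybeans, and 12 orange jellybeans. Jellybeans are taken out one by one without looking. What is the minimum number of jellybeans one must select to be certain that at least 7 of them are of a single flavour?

An adversary could hand out at most 6 jellybeans per flavour (4 flavours run out sooner): 6 + 1 + 2 + 3 + 6 + 6 + 6 + 2 + 6 = 38 jellybeans and still no flavour has 7.
By the pigeonhole principle, one more jellybean lands in a flavour already at 6, so 39 draws are enough and 38 are not.

39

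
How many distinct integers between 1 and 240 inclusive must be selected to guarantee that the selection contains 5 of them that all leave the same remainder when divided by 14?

The 14 residue classes mod 14 are the pigeonholes.
With 56 integers one could put 4 in each residue class and have no class reach 5.
The 57th integer pushes some class to 5, so 14·4 + 1 = 57.

57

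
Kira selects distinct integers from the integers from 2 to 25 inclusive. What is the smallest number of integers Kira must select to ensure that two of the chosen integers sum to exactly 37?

Group the elements by complementary pair {x, 37−x}: {12,25}, {13,24}, {14,23}, …, giving 7 two-element pairs and 10 integers whose partner 37−x falls outside [2,25].
By the pigeonhole principle, treating each of those 17 groups as a pigeonhole, one can pick one integer per group — 17 integers — with no two summing to 37.
The 18th integer lands in an occupied pair, forcing a sum of 37.

18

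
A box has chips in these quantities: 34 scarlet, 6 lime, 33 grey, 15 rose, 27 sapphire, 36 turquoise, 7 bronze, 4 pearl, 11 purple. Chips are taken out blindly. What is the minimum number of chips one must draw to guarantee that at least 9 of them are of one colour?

66

An adversary could hand out at most 8 chips per colour (lime, bronze, pearl run out sooner): 8 + 6 + 8 + 8 + 8 + 8 + 7 + 4 + 8 = 65 chips and still no colour has 9.
By pigeonhole, one more chip lands in a colour already at 8, so 66 draws are enough and 65 are not.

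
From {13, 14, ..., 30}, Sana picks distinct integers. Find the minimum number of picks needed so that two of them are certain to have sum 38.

Two chosen integers sum to 38 exactly when both halves of some pair {x, 38−x} with 13 ≤ x ≤ 38−x ≤ 25 are chosen — 6 such pairs.
The remaining 6 elements (those with no distinct partner in range) can never complete a 38-sum, so the worst case takes all of them and one from each pair: 6 + 6 = 12.
Pigeonhole: the 13th integer has to be the second member of some pair, so 12 + 1 = 13.

13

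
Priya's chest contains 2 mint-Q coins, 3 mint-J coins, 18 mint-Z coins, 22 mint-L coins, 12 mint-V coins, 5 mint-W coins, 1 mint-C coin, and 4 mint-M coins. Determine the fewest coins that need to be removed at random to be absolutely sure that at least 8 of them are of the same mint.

An adversary could hand out at most 7 coins per mint (5 mints run out sooner): 2 + 3 + 7 + 7 + 7 + 5 + 1 + 4 = 36 coins and still no mint has 8.
One more coin lands in a mint already at 7, so 37 draws are enough and 36 are not.

37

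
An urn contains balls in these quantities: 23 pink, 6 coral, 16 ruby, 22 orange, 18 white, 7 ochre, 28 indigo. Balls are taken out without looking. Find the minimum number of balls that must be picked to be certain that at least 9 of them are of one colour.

54

An adversary could hand out at most 8 balls per colour (coral, ochre run out sooner): 8 + 6 + 8 + 8 + 8 + 7 + 8 = 53 balls and still no colour has 9.
One more ball lands in a colour already at 8, so 54 draws are enough and 53 are not.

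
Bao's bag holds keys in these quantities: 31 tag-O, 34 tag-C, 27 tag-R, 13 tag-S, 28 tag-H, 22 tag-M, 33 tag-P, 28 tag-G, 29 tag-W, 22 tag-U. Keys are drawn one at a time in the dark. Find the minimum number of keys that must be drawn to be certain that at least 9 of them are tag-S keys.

In the worst case for collecting tag-S keys, every non-tag-S key comes out first.
There are 31 + 34 + 27 + 28 + 22 + 33 + 28 + 29 + 22 = 254 non-tag-S keys altogether.
After those, each further key must be tag-S, so 254 + 9 = 263 draws guarantee 9 tag-S keys.

263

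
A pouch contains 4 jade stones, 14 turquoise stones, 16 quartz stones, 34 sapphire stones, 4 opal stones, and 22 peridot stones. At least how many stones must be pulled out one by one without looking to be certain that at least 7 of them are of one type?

Put each drawn stone into a box by type. The largest draw with every box below 7 takes min(count, 6) from each type; types with fewer than 6 contribute all they have.
Σ min(cᵢ, 6) = 4 + 6 + 6 + 6 + 4 + 6 = 32.
Draw number 32 + 1 = 33 must push one box to 7.

33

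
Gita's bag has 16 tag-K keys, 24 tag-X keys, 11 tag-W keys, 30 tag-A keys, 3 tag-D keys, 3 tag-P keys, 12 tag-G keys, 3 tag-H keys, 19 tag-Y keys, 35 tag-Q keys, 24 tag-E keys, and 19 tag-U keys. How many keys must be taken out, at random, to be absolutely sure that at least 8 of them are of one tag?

73

An adversary could hand out at most 7 keys per tag (tag-D, tag-P, tag-H run out sooner): 7 + 7 + 7 + 7 + 3 + 3 + 7 + 3 + 7 + 7 + 7 + 7 = 72 keys and still no tag has 8.
One more key lands in a tag already at 7, so 73 draws are enough and 72 are not.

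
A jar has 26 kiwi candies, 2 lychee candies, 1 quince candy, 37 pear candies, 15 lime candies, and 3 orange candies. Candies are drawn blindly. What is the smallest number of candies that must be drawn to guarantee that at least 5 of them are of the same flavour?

Pigeonhole: the 6 flavours are the holes; the candies drawn are the pigeons.
To avoid 5 of any one flavour, the worst case takes at most 4 of each flavour, or every candy of a flavour that has fewer than 4.
That gives 4 + 2 + 1 + 4 + 4 + 3 = 18 candies with no flavour reaching 5.
The next candy forces some flavour to 5, so 18 + 1 = 19.

19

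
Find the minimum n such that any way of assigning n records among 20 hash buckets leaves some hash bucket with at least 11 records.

With 200 records one could put exactly 10 in each of the 20 hash buckets, and no hash bucket would reach 11.
One more record must land in a hash bucket that already has 10, giving it 11.
So 20 × 10 + 1 = 201 records are required.

201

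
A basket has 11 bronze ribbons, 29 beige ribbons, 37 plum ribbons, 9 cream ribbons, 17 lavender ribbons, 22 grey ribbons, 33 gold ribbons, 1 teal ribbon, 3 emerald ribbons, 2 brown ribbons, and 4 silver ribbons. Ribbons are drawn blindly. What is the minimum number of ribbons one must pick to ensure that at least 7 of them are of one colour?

53

The 11 colours are the holes; the ribbons drawn are the pigeons.
To avoid 7 of any one colour, the worst case takes at most 6 of each colour, or every ribbon of a colour that has fewer than 6.
That gives 6 + 6 + 6 + 6 + 6 + 6 + 6 + 1 + 3 + 2 + 4 = 52 ribbons with no colour reaching 7.
The next ribbon forces some colour to 7, so 52 + 1 = 53.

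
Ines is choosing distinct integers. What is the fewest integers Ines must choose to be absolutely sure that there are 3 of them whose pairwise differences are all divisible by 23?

Integers whose pairwise differences are multiples of 23 are exactly those sharing a remainder mod 23. Pigeonhole: the 23 residue classes mod 23 are the pigeonholes.
With 46 integers one could put 2 in each residue class and have no class reach 3.
The 47th integer pushes some class to 3, so 23·2 + 1 = 47.

47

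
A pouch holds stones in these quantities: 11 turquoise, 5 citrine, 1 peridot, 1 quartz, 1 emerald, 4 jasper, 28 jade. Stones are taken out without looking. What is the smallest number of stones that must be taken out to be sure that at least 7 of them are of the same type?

An adversary could hand out at most 6 stones per type (5 types run out sooner): 6 + 5 + 1 + 1 + 1 + 4 + 6 = 24 stones and still no type has 7.
By the pigeonhole principle, one more stone lands in a type already at 6, so 25 draws are enough and 24 are not.

25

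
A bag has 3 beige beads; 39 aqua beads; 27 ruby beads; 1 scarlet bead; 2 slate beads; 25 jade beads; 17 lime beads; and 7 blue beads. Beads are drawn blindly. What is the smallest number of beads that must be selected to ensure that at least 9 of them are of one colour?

46

An adversary could hand out at most 8 beads per colour (4 colours run out sooner): 3 + 8 + 8 + 1 + 2 + 8 + 8 + 7 = 45 beads and still no colour has 9.
By pigeonhole, one more bead lands in a colour already at 8, so 46 draws are enough and 45 are not.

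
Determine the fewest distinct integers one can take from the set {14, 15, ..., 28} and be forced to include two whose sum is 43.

Group the elements by complementary pair {x, 43−x}: {15,28}, {16,27}, {17,26}, …, giving 7 two-element pairs and 1 integer whose partner 43−x falls outside [14,28].
Pigeonhole: treating each of those 8 groups as a pigeonhole, one can pick one integer per group — 8 integers — with no two summing to 43.
The 9th integer lands in an occupied pair, forcing a sum of 43.

9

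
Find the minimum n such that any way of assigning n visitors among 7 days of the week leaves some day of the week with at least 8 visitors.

50

With 49 visitors one could put exactly 7 in each of the 7 days of the week, and no day of the week would reach 8.
By pigeonhole, one more visitor must land in a day of the week that already has 7, giving it 8.
So 7 × 7 + 1 = 50 visitors are required.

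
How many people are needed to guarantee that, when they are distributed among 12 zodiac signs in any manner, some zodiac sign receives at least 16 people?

With 180 people one could put exactly 15 in each of the 12 zodiac signs, and no zodiac sign would reach 16.
Pigeonhole: one more person must land in a zodiac sign that already has 15, giving it 16.
So 12 × 15 + 1 = 181 people are required.

181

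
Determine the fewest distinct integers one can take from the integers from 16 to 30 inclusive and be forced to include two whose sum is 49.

A set avoiding the sum 49 can contain at most one of each pair {x, 49−x}, plus the 3 elements whose complement lies outside the range.
The integers 16, …, 24 (9 of them) are such a set: any two sum to at least 16+17 = 33 and at most 23+24 = 47 < 49.
Any 10th integer completes one of the 6 pairs, so 10 choices force a sum of 49.

10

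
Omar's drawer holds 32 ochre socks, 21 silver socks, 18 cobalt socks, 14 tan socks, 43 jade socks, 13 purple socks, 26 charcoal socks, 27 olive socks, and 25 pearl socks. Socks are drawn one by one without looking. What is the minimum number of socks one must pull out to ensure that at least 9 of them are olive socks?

201

In the worst case for collecting olive socks, every non-olive sock comes out first.
There are 32 + 21 + 18 + 14 + 43 + 13 + 26 + 25 = 192 non-olive socks altogether.
After those, each further sock must be olive, so 192 + 9 = 201 draws guarantee 9 olive socks.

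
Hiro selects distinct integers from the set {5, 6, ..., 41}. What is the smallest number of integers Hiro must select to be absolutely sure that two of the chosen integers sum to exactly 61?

Two chosen integers sum to 61 exactly when both halves of some pair {x, 61−x} with 20 ≤ x ≤ 61−x ≤ 41 are chosen — 11 such pairs.
The remaining 15 elements (those with no distinct partner in range) can never complete a 61-sum, so the worst case takes all of them and one from each pair: 15 + 11 = 26.
Pigeonhole: the 27th integer has to be the second member of some pair, so 26 + 1 = 27.

27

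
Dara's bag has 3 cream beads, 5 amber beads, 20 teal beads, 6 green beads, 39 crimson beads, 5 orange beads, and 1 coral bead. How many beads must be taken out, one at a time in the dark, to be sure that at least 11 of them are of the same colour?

41

By the pigeonhole principle, put each drawn bead into a box by colour. The largest draw with every box below 11 takes min(count, 10) from each colour; colours with fewer than 10 contribute all they have.
Σ min(cᵢ, 10) = 3 + 5 + 10 + 6 + 10 + 5 + 1 = 40.
Draw number 40 + 1 = 41 must push one box to 11.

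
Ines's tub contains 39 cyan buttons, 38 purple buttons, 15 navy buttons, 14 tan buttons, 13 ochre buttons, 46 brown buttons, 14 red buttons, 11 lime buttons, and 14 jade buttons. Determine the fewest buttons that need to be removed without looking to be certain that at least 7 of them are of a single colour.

55

The 9 colours are the holes; the buttons drawn are the pigeons.
To avoid 7 of any one colour, the worst case takes at most 6 of each colour.
That gives 6 + 6 + 6 + 6 + 6 + 6 + 6 + 6 + 6 = 54 buttons with no colour reaching 7.
The next button forces some colour to 7, so 54 + 1 = 55.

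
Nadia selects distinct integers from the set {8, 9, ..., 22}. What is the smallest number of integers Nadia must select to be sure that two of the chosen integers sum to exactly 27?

Group the elements by complementary pair {x, 27−x}: {8,19}, {9,18}, {10,17}, …, giving 6 two-element pairs and 3 integers whose partner 27−x falls outside [8,22].
Treating each of those 9 groups as a pigeonhole, one can pick one integer per group — 9 integers — with no two summing to 27.
The 10th integer lands in an occupied pair, forcing a sum of 27.

10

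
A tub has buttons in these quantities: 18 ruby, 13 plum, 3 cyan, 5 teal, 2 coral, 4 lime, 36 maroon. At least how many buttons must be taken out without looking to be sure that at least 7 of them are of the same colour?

33

An adversary could hand out at most 6 buttons per colour (4 colours run out sooner): 6 + 6 + 3 + 5 + 2 + 4 + 6 = 32 buttons and still no colour has 7.
One more button lands in a colour already at 6, so 33 draws are enough and 32 are not.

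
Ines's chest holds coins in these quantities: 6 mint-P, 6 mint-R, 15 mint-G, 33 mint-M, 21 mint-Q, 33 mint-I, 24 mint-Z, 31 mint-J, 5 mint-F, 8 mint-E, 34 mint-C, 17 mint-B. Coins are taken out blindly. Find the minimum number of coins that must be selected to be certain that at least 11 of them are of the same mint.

An adversary could hand out at most 10 coins per mint (4 mints run out sooner): 6 + 6 + 10 + 10 + 10 + 10 + 10 + 10 + 5 + 8 + 10 + 10 = 105 coins and still no mint has 11.
Pigeonhole: one more coin lands in a mint already at 10, so 106 draws are enough and 105 are not.

106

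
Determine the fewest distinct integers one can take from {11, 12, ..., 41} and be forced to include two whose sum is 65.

23

A set avoiding the sum 65 can contain at most one of each pair {x, 65−x}, plus the 13 elements whose complement lies outside the range.
The integers 11, …, 32 (22 of them) are such a set: any two sum to at least 11+12 = 23 and at most 31+32 = 63 < 65.
Any 23rd integer completes one of the 9 pairs, so 23 choices force a sum of 65.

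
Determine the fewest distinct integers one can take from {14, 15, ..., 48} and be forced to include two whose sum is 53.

23

A set avoiding the sum 53 can contain at most one of each pair {x, 53−x}, plus the 9 elements whose complement lies outside the range.
The integers 27, …, 48 (22 of them) are such a set: any two sum to at least 27+28 = 55 > 53.
Any 23rd integer completes one of the 13 pairs, so 23 choices force a sum of 53.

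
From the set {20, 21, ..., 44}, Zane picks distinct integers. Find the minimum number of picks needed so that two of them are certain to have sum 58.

17

Two chosen integers sum to 58 exactly when both halves of some pair {x, 58−x} with 20 ≤ x ≤ 58−x ≤ 38 are chosen — 9 such pairs.
The remaining 7 elements (those with no distinct partner in range) can never complete a 58-sum, so the worst case takes all of them and one from each pair: 7 + 9 = 16.
By pigeonhole, the 17th integer has to be the second member of some pair, so 16 + 1 = 17.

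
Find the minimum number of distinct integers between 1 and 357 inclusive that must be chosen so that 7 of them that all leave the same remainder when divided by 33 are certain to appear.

199

The 33 residue classes mod 33 are the pigeonholes.
With 198 integers one could put 6 in each residue class and have no class reach 7.
The 199th integer pushes some class to 7, so 33·6 + 1 = 199.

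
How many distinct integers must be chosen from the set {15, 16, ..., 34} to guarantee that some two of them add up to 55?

14

Group the elements by complementary pair {x, 55−x}: {21,34}, {22,33}, {23,32}, …, giving 7 two-element pairs and 6 integers whose partner 55−x falls outside [15,34].
By the pigeonhole principle, treating each of those 13 groups as a pigeonhole, one can pick one integer per group — 13 integers — with no two summing to 55.
The 14th integer lands in an occupied pair, forcing a sum of 55.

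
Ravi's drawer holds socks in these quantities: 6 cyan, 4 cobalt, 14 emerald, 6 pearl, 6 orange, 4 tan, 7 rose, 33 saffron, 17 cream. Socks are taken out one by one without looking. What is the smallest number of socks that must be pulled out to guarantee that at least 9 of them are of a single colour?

The 9 colours are the holes; the socks drawn are the pigeons.
To avoid 9 of any one colour, the worst case takes at most 8 of each colour, or every sock of a colour that has fewer than 8.
That gives 6 + 4 + 8 + 6 + 6 + 4 + 7 + 8 + 8 = 57 socks with no colour reaching 9.
The next sock forces some colour to 9, so 57 + 1 = 58.

58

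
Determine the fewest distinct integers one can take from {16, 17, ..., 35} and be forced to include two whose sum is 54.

Two chosen integers sum to 54 exactly when both halves of some pair {x, 54−x} with 19 ≤ x ≤ 54−x ≤ 35 are chosen — 8 such pairs.
The remaining 4 elements (those with no distinct partner in range) can never complete a 54-sum, so the worst case takes all of them and one from each pair: 4 + 8 = 12.
By the pigeonhole principle, the 13th integer has to be the second member of some pair, so 12 + 1 = 13.

13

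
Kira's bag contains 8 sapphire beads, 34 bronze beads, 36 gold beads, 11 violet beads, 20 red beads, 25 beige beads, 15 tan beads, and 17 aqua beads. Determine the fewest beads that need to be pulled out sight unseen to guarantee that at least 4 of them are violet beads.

159

In the worst case for collecting violet beads, every non-violet bead comes out first.
There are 8 + 34 + 36 + 20 + 25 + 15 + 17 = 155 non-violet beads altogether.
After those, each further bead must be violet, so 155 + 4 = 159 draws guarantee 4 violet beads.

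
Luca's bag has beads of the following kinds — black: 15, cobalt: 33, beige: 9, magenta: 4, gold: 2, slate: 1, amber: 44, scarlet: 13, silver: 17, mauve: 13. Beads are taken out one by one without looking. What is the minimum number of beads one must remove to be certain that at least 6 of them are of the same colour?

43

By pigeonhole, put each drawn bead into a box by colour. The largest draw with every box below 6 takes min(count, 5) from each colour; colours with fewer than 5 contribute all they have.
Σ min(cᵢ, 5) = 5 + 5 + 5 + 4 + 2 + 1 + 5 + 5 + 5 + 5 = 42.
Draw number 42 + 1 = 43 must push one box to 6.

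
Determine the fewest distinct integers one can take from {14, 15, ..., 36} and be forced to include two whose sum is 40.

Two chosen integers sum to 40 exactly when both halves of some pair {x, 40−x} with 14 ≤ x ≤ 40−x ≤ 26 are chosen — 6 such pairs.
The remaining 11 elements (those with no distinct partner in range) can never complete a 40-sum, so the worst case takes all of them and one from each pair: 11 + 6 = 17.
By pigeonhole, the 18th integer has to be the second member of some pair, so 17 + 1 = 18.

18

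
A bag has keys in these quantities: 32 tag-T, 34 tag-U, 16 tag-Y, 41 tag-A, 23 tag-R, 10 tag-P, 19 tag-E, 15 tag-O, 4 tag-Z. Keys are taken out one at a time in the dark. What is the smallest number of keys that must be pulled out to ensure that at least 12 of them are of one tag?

92

By pigeonhole, put each drawn key into a box by tag. The largest draw with every box below 12 takes min(count, 11) from each tag; tags with fewer than 11 contribute all they have.
Σ min(cᵢ, 11) = 11 + 11 + 11 + 11 + 11 + 10 + 11 + 11 + 4 = 91.
Draw number 91 + 1 = 92 must push one box to 12.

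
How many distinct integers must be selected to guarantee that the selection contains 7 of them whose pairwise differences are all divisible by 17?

103

Integers whose pairwise differences are multiples of 17 are exactly those sharing a remainder mod 17. The 17 residue classes mod 17 are the pigeonholes.
With 102 integers one could put 6 in each residue class and have no class reach 7.
The 103rd integer pushes some class to 7, so 17·6 + 1 = 103.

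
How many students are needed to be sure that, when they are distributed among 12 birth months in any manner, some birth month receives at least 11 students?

With 120 students one could put exactly 10 in each of the 12 birth months, and no birth month would reach 11.
By pigeonhole, one more student must land in a birth month that already has 10, giving it 11.
So 12 × 10 + 1 = 121 students are required.

121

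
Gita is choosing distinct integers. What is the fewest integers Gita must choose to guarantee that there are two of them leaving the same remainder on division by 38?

39

The 38 residue classes mod 38 are the pigeonholes.
With 38 integers one could put 1 in each residue class and have no class reach 2.
The 39th integer pushes some class to 2, so 38·1 + 1 = 39.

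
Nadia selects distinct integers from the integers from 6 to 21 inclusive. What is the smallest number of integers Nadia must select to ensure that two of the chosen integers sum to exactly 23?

11

A set avoiding the sum 23 can contain at most one of each pair {x, 23−x}, plus the 4 elements whose complement lies outside the range.
The integers 12, …, 21 (10 of them) are such a set: any two sum to at least 12+13 = 25 > 23.
Any 11th integer completes one of the 6 pairs, so 11 choices force a sum of 23.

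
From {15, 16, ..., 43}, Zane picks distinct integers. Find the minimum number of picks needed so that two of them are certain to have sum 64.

19

Two chosen integers sum to 64 exactly when both halves of some pair {x, 64−x} with 21 ≤ x ≤ 64−x ≤ 43 are chosen — 11 such pairs.
The remaining 7 elements (those with no distinct partner in range) can never complete a 64-sum, so the worst case takes all of them and one from each pair: 7 + 11 = 18.
The 19th integer has to be the second member of some pair, so 18 + 1 = 19.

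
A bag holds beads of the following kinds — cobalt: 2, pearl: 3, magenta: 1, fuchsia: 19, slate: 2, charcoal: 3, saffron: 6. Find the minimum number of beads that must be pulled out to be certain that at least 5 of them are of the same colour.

The 7 colours are the holes; the beads drawn are the pigeons.
To avoid 5 of any one colour, the worst case takes at most 4 of each colour, or every bead of a colour that has fewer than 4.
That gives 2 + 3 + 1 + 4 + 2 + 3 + 4 = 19 beads with no colour reaching 5.
The next bead forces some colour to 5, so 19 + 1 = 20.

20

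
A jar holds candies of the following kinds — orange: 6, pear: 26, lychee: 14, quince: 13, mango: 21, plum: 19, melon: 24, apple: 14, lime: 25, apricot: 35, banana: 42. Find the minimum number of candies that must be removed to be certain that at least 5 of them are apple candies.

In the worst case for collecting apple candies, every non-apple candy comes out first.
There are 6 + 26 + 14 + 13 + 21 + 19 + 24 + 25 + 35 + 42 = 225 non-apple candies altogether.
After those, each further candy must be apple, so 225 + 5 = 230 draws guarantee 5 apple candies.

230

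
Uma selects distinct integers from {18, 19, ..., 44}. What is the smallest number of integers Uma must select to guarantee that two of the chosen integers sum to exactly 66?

Group the elements by complementary pair {x, 66−x}: {22,44}, {23,43}, {24,42}, …, giving 11 two-element pairs, the single value 33 (it cannot pair with itself since the integers are distinct), and 4 integers whose partner 66−x falls outside [18,44].
Treating each of those 16 groups as a pigeonhole, one can pick one integer per group — 16 integers — with no two summing to 66.
The 17th integer lands in an occupied pair, forcing a sum of 66.

17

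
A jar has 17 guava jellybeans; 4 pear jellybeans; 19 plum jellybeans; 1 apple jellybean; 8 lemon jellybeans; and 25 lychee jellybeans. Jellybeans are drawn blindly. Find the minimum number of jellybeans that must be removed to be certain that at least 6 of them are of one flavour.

The 6 flavours are the holes; the jellybeans drawn are the pigeons.
To avoid 6 of any one flavour, the worst case takes at most 5 of each flavour, or every jellybean of a flavour that has fewer than 5.
That gives 5 + 4 + 5 + 1 + 5 + 5 = 25 jellybeans with no flavour reaching 6.
The next jellybean forces some flavour to 6, so 25 + 1 = 26.

26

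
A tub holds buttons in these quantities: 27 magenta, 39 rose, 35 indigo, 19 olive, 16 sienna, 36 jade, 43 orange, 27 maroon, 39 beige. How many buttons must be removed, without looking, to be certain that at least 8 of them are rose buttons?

250

In the worst case for collecting rose buttons, every non-rose button comes out first.
There are 27 + 35 + 19 + 16 + 36 + 43 + 27 + 39 = 242 non-rose buttons altogether.
After those, each further button must be rose, so 242 + 8 = 250 draws guarantee 8 rose buttons.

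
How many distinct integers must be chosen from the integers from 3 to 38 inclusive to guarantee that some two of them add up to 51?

24

Group the elements by complementary pair {x, 51−x}: {13,38}, {14,37}, {15,36}, …, giving 13 two-element pairs and 10 integers whose partner 51−x falls outside [3,38].
Treating each of those 23 groups as a pigeonhole, one can pick one integer per group — 23 integers — with no two summing to 51.
The 24th integer lands in an occupied pair, forcing a sum of 51.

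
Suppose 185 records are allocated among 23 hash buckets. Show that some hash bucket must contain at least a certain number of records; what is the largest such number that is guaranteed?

9

The 23 hash buckets are the holes and the 185 records are the pigeons.
If every hash bucket held at most 8 records, the total would be at most 23 × 8 = 184, which is less than 185.
So some hash bucket holds at least ⌈185/23⌉ = 9 records.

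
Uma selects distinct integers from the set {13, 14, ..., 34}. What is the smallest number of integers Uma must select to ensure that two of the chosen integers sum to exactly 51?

A set avoiding the sum 51 can contain at most one of each pair {x, 51−x}, plus the 4 elements whose complement lies outside the range.
The integers 13, …, 25 (13 of them) are such a set: any two sum to at least 13+14 = 27 and at most 24+25 = 49 < 51.
By the pigeonhole principle, any 14th integer completes one of the 9 pairs, so 14 choices force a sum of 51.

14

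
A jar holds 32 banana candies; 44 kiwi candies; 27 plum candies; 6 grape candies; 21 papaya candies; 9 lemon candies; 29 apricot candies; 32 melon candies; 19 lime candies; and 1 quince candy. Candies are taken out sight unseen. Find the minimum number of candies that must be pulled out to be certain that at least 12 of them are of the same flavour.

94

Pigeonhole: put each drawn candy into a box by flavour. The largest draw with every box below 12 takes min(count, 11) from each flavour; flavours with fewer than 11 contribute all they have.
Σ min(cᵢ, 11) = 11 + 11 + 11 + 6 + 11 + 9 + 11 + 11 + 11 + 1 = 93.
Draw number 93 + 1 = 94 must push one box to 12.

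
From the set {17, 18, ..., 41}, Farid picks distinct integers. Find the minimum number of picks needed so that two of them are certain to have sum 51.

Two chosen integers sum to 51 exactly when both halves of some pair {x, 51−x} with 17 ≤ x ≤ 51−x ≤ 34 are chosen — 9 such pairs.
The remaining 7 elements (those with no distinct partner in range) can never complete a 51-sum, so the worst case takes all of them and one from each pair: 7 + 9 = 16.
The 17th integer has to be the second member of some pair, so 16 + 1 = 17.

17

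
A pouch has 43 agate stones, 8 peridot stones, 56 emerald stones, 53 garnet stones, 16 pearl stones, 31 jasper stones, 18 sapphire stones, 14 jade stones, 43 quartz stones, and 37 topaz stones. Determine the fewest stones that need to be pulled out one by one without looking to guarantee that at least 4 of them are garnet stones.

In the worst case for collecting garnet stones, every non-garnet stone comes out first.
There are 43 + 8 + 56 + 16 + 31 + 18 + 14 + 43 + 37 = 266 non-garnet stones altogether.
After those, each further stone must be garnet, so 266 + 4 = 270 draws guarantee 4 garnet stones.

270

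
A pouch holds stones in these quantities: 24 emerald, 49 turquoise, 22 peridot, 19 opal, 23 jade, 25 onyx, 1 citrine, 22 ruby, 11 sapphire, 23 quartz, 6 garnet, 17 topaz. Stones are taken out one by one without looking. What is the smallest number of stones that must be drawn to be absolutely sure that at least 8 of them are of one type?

An adversary could hand out at most 7 stones per type (citrine, garnet run out sooner): 7 + 7 + 7 + 7 + 7 + 7 + 1 + 7 + 7 + 7 + 6 + 7 = 77 stones and still no type has 8.
By pigeonhole, one more stone lands in a type already at 7, so 78 draws are enough and 77 are not.

78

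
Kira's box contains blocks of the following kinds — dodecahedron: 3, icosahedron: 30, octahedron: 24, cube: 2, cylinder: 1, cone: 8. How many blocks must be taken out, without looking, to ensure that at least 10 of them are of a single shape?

Pigeonhole: the 6 shapes are the holes; the blocks drawn are the pigeons.
To avoid 10 of any one shape, the worst case takes at most 9 of each shape, or every block of a shape that has fewer than 9.
That gives 3 + 9 + 9 + 2 + 1 + 8 = 32 blocks with no shape reaching 10.
The next block forces some shape to 10, so 32 + 1 = 33.

33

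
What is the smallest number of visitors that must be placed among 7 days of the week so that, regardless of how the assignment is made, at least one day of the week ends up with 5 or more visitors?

29

With 28 visitors one could put exactly 4 in each of the 7 days of the week, and no day of the week would reach 5.
One more visitor must land in a day of the week that already has 4, giving it 5.
So 7 × 4 + 1 = 29 visitors are required.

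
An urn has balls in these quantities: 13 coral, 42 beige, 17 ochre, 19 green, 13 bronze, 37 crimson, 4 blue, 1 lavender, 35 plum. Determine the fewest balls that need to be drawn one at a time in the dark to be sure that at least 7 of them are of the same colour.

48

Put each drawn ball into a box by colour. The largest draw with every box below 7 takes min(count, 6) from each colour; colours with fewer than 6 contribute all they have.
Σ min(cᵢ, 6) = 6 + 6 + 6 + 6 + 6 + 6 + 4 + 1 + 6 = 47.
Draw number 47 + 1 = 48 must push one box to 7.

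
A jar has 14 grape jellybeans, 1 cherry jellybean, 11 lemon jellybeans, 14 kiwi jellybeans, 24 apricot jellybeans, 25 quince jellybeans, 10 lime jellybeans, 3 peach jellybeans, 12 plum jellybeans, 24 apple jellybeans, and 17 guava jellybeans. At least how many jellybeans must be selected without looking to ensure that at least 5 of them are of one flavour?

41

By the pigeonhole principle, the 11 flavours are the holes; the jellybeans drawn are the pigeons.
To avoid 5 of any one flavour, the worst case takes at most 4 of each flavour, or every jellybean of a flavour that has fewer than 4.
That gives 4 + 1 + 4 + 4 + 4 + 4 + 4 + 3 + 4 + 4 + 4 = 40 jellybeans with no flavour reaching 5.
The next jellybean forces some flavour to 5, so 40 + 1 = 41.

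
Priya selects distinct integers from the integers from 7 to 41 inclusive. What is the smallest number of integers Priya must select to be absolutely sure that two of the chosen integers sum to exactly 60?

Two chosen integers sum to 60 exactly when both halves of some pair {x, 60−x} with 19 ≤ x ≤ 60−x ≤ 41 are chosen — 11 such pairs.
The remaining 13 elements (those with no distinct partner in range) can never complete a 60-sum, so the worst case takes all of them and one from each pair: 13 + 11 = 24.
By the pigeonhole principle, the 25th integer has to be the second member of some pair, so 24 + 1 = 25.

25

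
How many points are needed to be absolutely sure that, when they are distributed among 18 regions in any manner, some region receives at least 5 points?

With 72 points one could put exactly 4 in each of the 18 regions, and no region would reach 5.
By the pigeonhole principle, one more point must land in a region that already has 4, giving it 5.
So 18 × 4 + 1 = 73 points are required.

73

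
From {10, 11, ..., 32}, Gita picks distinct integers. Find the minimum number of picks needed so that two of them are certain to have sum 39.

Group the elements by complementary pair {x, 39−x}: {10,29}, {11,28}, {12,27}, …, giving 10 two-element pairs and 3 integers whose partner 39−x falls outside [10,32].
Treating each of those 13 groups as a pigeonhole, one can pick one integer per group — 13 integers — with no two summing to 39.
The 14th integer lands in an occupied pair, forcing a sum of 39.

14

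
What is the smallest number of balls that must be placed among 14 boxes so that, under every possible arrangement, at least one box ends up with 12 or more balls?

155

With 154 balls one could put exactly 11 in each of the 14 boxes, and no box would reach 12.
Pigeonhole: one more ball must land in a box that already has 11, giving it 12.
So 14 × 11 + 1 = 155 balls are required.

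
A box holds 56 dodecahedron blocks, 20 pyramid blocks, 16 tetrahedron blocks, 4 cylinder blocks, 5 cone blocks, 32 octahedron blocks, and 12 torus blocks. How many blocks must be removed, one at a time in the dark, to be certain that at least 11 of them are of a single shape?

60

An adversary could hand out at most 10 blocks per shape (cylinder, cone run out sooner): 10 + 10 + 10 + 4 + 5 + 10 + 10 = 59 blocks and still no shape has 11.
By pigeonhole, one more block lands in a shape already at 10, so 60 draws are enough and 59 are not.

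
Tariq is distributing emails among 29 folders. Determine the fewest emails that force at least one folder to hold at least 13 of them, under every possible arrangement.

With 348 emails one could put exactly 12 in each of the 29 folders, and no folder would reach 13.
One more email must land in a folder that already has 12, giving it 13.
So 29 × 12 + 1 = 349 emails are required.

349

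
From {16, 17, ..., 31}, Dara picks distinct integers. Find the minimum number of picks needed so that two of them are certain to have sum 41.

A set avoiding the sum 41 can contain at most one of each pair {x, 41−x}, plus the 6 elements whose complement lies outside the range.
The integers 21, …, 31 (11 of them) are such a set: any two sum to at least 21+22 = 43 > 41.
Any 12th integer completes one of the 5 pairs, so 12 choices force a sum of 41.

12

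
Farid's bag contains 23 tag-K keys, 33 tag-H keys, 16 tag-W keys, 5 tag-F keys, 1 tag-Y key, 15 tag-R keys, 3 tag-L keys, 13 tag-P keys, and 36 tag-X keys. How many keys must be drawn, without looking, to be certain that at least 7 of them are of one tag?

46

Pigeonhole: put each drawn key into a box by tag. The largest draw with every box below 7 takes min(count, 6) from each tag; tags with fewer than 6 contribute all they have.
Σ min(cᵢ, 6) = 6 + 6 + 6 + 5 + 1 + 6 + 3 + 6 + 6 = 45.
Draw number 45 + 1 = 46 must push one box to 7.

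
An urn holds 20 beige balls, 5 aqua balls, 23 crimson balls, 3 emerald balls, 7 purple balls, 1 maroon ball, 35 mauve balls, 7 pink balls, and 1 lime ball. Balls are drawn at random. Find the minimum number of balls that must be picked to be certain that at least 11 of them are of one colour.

The 9 colours are the holes; the balls drawn are the pigeons.
To avoid 11 of any one colour, the worst case takes at most 10 of each colour, or every ball of a colour that has fewer than 10.
That gives 10 + 5 + 10 + 3 + 7 + 1 + 10 + 7 + 1 = 54 balls with no colour reaching 11.
The next ball forces some colour to 11, so 54 + 1 = 55.

55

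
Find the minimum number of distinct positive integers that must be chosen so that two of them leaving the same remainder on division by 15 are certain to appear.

16

By pigeonhole, the 15 residue classes mod 15 are the pigeonholes.
With 15 integers one could put 1 in each residue class and have no class reach 2.
The 16th integer pushes some class to 2, so 15·1 + 1 = 16.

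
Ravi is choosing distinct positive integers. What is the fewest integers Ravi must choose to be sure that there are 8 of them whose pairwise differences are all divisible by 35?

Integers whose pairwise differences are multiples of 35 are exactly those sharing a remainder mod 35. The 35 residue classes mod 35 are the pigeonholes.
With 245 integers one could put 7 in each residue class and have no class reach 8.
The 246th integer pushes some class to 8, so 35·7 + 1 = 246.

246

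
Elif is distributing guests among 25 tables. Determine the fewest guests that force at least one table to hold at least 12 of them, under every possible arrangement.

276

With 275 guests one could put exactly 11 in each of the 25 tables, and no table would reach 12.
By pigeonhole, one more guest must land in a table that already has 11, giving it 12.
So 25 × 11 + 1 = 276 guests are required.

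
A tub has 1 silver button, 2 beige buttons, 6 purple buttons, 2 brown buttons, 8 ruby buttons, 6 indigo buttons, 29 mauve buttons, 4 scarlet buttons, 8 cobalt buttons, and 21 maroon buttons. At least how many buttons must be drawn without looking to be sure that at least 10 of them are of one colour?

By pigeonhole, the 10 colours are the holes; the buttons drawn are the pigeons.
To avoid 10 of any one colour, the worst case takes at most 9 of each colour, or every button of a colour that has fewer than 9.
That gives 1 + 2 + 6 + 2 + 8 + 6 + 9 + 4 + 8 + 9 = 55 buttons with no colour reaching 10.
The next button forces some colour to 10, so 55 + 1 = 56.

56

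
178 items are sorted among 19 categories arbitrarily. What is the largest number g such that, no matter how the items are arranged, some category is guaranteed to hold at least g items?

10

By the pigeonhole principle, the 19 categories are the holes and the 178 items are the pigeons.
If every category held at most 9 items, the total would be at most 19 × 9 = 171, which is less than 178.
So some category holds at least ⌈178/19⌉ = 10 items.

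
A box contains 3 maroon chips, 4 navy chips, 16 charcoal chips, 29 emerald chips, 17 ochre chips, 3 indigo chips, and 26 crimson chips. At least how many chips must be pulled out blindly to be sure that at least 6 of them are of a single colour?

Pigeonhole: put each drawn chip into a box by colour. The largest draw with every box below 6 takes min(count, 5) from each colour; colours with fewer than 5 contribute all they have.
Σ min(cᵢ, 5) = 3 + 4 + 5 + 5 + 5 + 3 + 5 = 30.
Draw number 30 + 1 = 31 must push one box to 6.

31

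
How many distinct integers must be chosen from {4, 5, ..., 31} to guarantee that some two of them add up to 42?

19

A set avoiding the sum 42 can contain at most one of each pair {x, 42−x}, plus the 8 elements whose complement lies outside the range or equal to its own complement.
The integers 4, …, 21 (18 of them) are such a set: any two sum to at least 4+5 = 9 and at most 20+21 = 41 < 42.
Any 19th integer completes one of the 10 pairs, so 19 choices force a sum of 42.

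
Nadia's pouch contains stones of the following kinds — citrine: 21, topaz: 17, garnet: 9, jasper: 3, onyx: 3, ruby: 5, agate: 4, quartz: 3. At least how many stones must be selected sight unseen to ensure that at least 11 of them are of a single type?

48

An adversary could hand out at most 10 stones per type (6 types run out sooner): 10 + 10 + 9 + 3 + 3 + 5 + 4 + 3 = 47 stones and still no type has 11.
Pigeonhole: one more stone lands in a type already at 10, so 48 draws are enough and 47 are not.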